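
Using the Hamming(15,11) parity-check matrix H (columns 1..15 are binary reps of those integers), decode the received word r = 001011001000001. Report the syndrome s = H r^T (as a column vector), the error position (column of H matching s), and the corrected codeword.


s = (0, 1, 1, 0)^T, error position = 6, corrected codeword c = 001010001000001

Compute s = H r^T mod 2 one row at a time:
  s_1 = 0 + 1 + 0 + 0 + 0 + 0 + 0 + 1 = 2 ≡ 0 (mod 2).
  s_2 = 0 + 1 + 1 + 0 + 0 + 0 + 0 + 1 = 3 ≡ 1 (mod 2).
  s_3 = 0 + 1 + 1 + 0 + 0 + 0 + 0 + 1 = 3 ≡ 1 (mod 2).
  s_4 = 0 + 1 + 1 + 0 + 1 + 0 + 0 + 1 = 4 ≡ 0 (mod 2).
s = (0, 1, 1, 0)^T — this equals column 6 of H (binary 0110), so error is at position 6.
Correct: flip bit 6 of r = 001011001000001 to get c = 001010001000001.


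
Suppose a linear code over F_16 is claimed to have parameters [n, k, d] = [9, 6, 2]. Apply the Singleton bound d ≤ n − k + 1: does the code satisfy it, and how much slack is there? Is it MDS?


Singleton RHS = n − k + 1 = 4, slack = 2, bound satisfied, not MDS.

Singleton bound: d ≤ n − k + 1.
Here n = 9, k = 6, so n − k + 1 = 4.
Given d = 2, check d ≤ 4: YES.
Slack = (n − k + 1) − d = 2.
The code is NOT MDS (slack = 2 > 0).
Description: the claimed parameters are [9, 6, 2]_16; such a code would be non-MDS.


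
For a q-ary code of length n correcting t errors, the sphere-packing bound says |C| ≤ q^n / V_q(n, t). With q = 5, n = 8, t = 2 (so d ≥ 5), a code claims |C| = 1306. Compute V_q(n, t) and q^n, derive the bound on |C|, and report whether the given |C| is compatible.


V_q(n, t) = 481, q^n = 390625, Hamming bound = 812, |C| = 1306 > bound (violated).

Step 1: Compute V_q(n, t) = Σ_{j=0}^2 C(n, j) (q−1)^j.
  j = 0: C(8,0)·(4)^0 = 1·1 = 1.
  j = 1: C(8,1)·(4)^1 = 8·4 = 32.
  j = 2: C(8,2)·(4)^2 = 28·16 = 448.
  V_q(n, t) = 1 + 32 + 448 = 481.
Step 2: q^n = 5^8 = 390625.
Step 3: Hamming bound ⌊q^n / V_q(n,t)⌋ = ⌊390625/481⌋ = 812.
Step 4: Compare |C| = 1306 to 812: violated.
The claimed |C| lies above the Hamming bound, so no 5-ary code of length 8 with d ≥ 5 can have 1306 codewords.


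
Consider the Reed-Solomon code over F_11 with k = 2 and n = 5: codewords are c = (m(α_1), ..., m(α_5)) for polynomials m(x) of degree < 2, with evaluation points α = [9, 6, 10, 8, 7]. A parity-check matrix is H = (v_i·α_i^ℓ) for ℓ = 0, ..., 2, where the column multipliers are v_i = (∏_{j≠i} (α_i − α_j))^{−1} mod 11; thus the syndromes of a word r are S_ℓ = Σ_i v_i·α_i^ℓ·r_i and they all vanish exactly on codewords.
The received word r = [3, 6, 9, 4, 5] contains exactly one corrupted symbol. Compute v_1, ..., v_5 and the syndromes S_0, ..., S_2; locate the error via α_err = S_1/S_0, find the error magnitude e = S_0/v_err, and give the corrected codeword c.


S = (9, 2, 9), error at position 3, error magnitude e = 7, c = [3, 6, 2, 4, 5].

Step 1: column multipliers v_i = (∏_{j≠i}(α_i − α_j))^{−1} mod 11.
  i = 1 (α = 9): (9−6)(9−10)(9−8)(9−7) = 3·(−1)·1·2 = −6 ≡ 5, so v_1 = 5^{−1} = 9 (mod 11).
  i = 2 (α = 6): (6−9)(6−10)(6−8)(6−7) = (−3)·(−4)·(−2)·(−1) = 24 ≡ 2, so v_2 = 2^{−1} = 6 (mod 11).
  i = 3 (α = 10): (10−9)(10−6)(10−8)(10−7) = 1·4·2·3 = 24 ≡ 2, so v_3 = 2^{−1} = 6 (mod 11).
  i = 4 (α = 8): (8−9)(8−6)(8−10)(8−7) = (−1)·2·(−2)·1 = 4 ≡ 4, so v_4 = 4^{−1} = 3 (mod 11).
  i = 5 (α = 7): (7−9)(7−6)(7−10)(7−8) = (−2)·1·(−3)·(−1) = −6 ≡ 5, so v_5 = 5^{−1} = 9 (mod 11).
  v = [9, 6, 6, 3, 9].
Step 2: syndromes of r = [3, 6, 9, 4, 5] (all sums mod 11).
  S_0 = Σ v_i r_i = 9·3 + 6·6 + 6·9 + 3·4 + 9·5 = 174 ≡ 9.
  S_1 = Σ v_i α_i r_i = 9·9·3 + 6·6·6 + 6·10·9 + 3·8·4 + 9·7·5 = 1410 ≡ 2.
  α_i^2 mod 11 = [4, 3, 1, 9, 5].
  S_2 = Σ v_i α_i^2 r_i = 9·4·3 + 6·3·6 + 6·1·9 + 3·9·4 + 9·5·5 = 603 ≡ 9.
  S = (9, 2, 9) ≠ 0, so r is not a codeword (an error is present).
Step 3: locate the error. For a single error e at position i, S_ℓ = v_i·e·α_i^ℓ, so α_err = S_1/S_0.
  S_0^{−1} = 9^{−1} = 5 (mod 11), so α_err = 2·5 = 10 ≡ 10 = α_3. Error position i = 3.
  Consistency check: S_2/S_1 = 9·6 = 54 ≡ 10 = α_err ✓ (single-error assumption holds).
Step 4: error magnitude e = S_0/v_3 = S_0·∏_{j≠3}(α_3 − α_j) = 9·2 = 18 ≡ 7 (mod 11).
Step 5: correct position 3: c_3 = r_3 − e = 9 − 7 ≡ 2 (mod 11). Hence c = [3, 6, 2, 4, 5].
  Check: interpolating c through the α_i gives m(x) = 1 + 10·x (degree < 2) with m(α_i) = c_i for every i, so c is indeed a codeword.


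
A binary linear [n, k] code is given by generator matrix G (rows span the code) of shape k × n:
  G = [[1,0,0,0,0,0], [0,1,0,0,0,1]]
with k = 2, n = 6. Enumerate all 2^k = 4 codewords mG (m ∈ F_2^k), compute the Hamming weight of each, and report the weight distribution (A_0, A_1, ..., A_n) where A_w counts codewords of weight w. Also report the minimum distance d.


Weight distribution: A_0 = 1, A_1 = 1, A_2 = 1, A_3 = 1. Minimum distance d = 1.

Enumerate all 2^2 = 4 messages m ∈ F_2^2.
For each, compute codeword c = mG in F_2^6, then tally its weight.
  m = 00 → c = 000000, weight = 0.
  m = 10 → c = 100000, weight = 1.
  m = 01 → c = 010001, weight = 2.
  m = 11 → c = 110001, weight = 3.
Tally weights:
  weight 0: 1 codewords.
  weight 1: 1 codewords.
  weight 2: 1 codewords.
  weight 3: 1 codewords.
Minimum distance d = smallest w > 0 with A_w > 0 = 1.
Sanity: Σ A_w = 4 = 2^2 = 4 ✓.


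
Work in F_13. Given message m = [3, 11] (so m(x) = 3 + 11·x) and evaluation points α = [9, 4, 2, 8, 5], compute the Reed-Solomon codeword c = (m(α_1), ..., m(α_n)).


c = [11, 8, 12, 0, 6]

Message polynomial: m(x) = 3 + 11·x (mod 13).
For each evaluation point α_i, compute m(α_i) mod 13:
  α_1 = 9: Horner steps 11 → 11, so m(9) = 11.
  α_2 = 4: Horner steps 11 → 8, so m(4) = 8.
  α_3 = 2: Horner steps 11 → 12, so m(2) = 12.
  α_4 = 8: Horner steps 11 → 0, so m(8) = 0.
  α_5 = 5: Horner steps 11 → 6, so m(5) = 6.
Codeword c = [11, 8, 12, 0, 6] ∈ F_13^5.


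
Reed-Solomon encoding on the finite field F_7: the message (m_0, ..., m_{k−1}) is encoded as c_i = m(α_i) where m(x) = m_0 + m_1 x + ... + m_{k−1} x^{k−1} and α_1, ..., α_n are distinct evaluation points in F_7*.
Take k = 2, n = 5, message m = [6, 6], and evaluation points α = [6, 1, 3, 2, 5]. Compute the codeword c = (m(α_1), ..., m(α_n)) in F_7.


c = [0, 5, 3, 4, 1]

Message polynomial: m(x) = 6 + 6·x (mod 7).
For each evaluation point α_i, compute m(α_i) mod 7:
  α_1 = 6: Horner steps 6 → 0, so m(6) = 0.
  α_2 = 1: Horner steps 6 → 5, so m(1) = 5.
  α_3 = 3: Horner steps 6 → 3, so m(3) = 3.
  α_4 = 2: Horner steps 6 → 4, so m(2) = 4.
  α_5 = 5: Horner steps 6 → 1, so m(5) = 1.
Codeword c = [0, 5, 3, 4, 1] ∈ F_7^5.


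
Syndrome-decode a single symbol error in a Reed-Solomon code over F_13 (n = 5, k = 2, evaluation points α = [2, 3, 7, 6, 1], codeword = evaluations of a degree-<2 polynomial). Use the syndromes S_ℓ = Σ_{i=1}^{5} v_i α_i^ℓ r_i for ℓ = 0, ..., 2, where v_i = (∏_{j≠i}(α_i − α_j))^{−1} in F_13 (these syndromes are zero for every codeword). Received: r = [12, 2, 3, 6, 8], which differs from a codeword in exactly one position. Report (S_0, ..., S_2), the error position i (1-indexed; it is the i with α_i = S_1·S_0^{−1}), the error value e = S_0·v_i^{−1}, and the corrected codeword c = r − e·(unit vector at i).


S = (12, 11, 9), error at position 1, error magnitude e = 7, c = [5, 2, 3, 6, 8].

Step 1: column multipliers v_i = (∏_{j≠i}(α_i − α_j))^{−1} mod 13.
  i = 1 (α = 2): (2−3)(2−7)(2−6)(2−1) = (−1)·(−5)·(−4)·1 = −20 ≡ 6, so v_1 = 6^{−1} = 11 (mod 13).
  i = 2 (α = 3): (3−2)(3−7)(3−6)(3−1) = 1·(−4)·(−3)·2 = 24 ≡ 11, so v_2 = 11^{−1} = 6 (mod 13).
  i = 3 (α = 7): (7−2)(7−3)(7−6)(7−1) = 5·4·1·6 = 120 ≡ 3, so v_3 = 3^{−1} = 9 (mod 13).
  i = 4 (α = 6): (6−2)(6−3)(6−7)(6−1) = 4·3·(−1)·5 = −60 ≡ 5, so v_4 = 5^{−1} = 8 (mod 13).
  i = 5 (α = 1): (1−2)(1−3)(1−7)(1−6) = (−1)·(−2)·(−6)·(−5) = 60 ≡ 8, so v_5 = 8^{−1} = 5 (mod 13).
  v = [11, 6, 9, 8, 5].
Step 2: syndromes of r = [12, 2, 3, 6, 8] (all sums mod 13).
  S_0 = Σ v_i r_i = 11·12 + 6·2 + 9·3 + 8·6 + 5·8 = 259 ≡ 12.
  S_1 = Σ v_i α_i r_i = 11·2·12 + 6·3·2 + 9·7·3 + 8·6·6 + 5·1·8 = 817 ≡ 11.
  α_i^2 mod 13 = [4, 9, 10, 10, 1].
  S_2 = Σ v_i α_i^2 r_i = 11·4·12 + 6·9·2 + 9·10·3 + 8·10·6 + 5·1·8 = 1426 ≡ 9.
  S = (12, 11, 9) ≠ 0, so r is not a codeword (an error is present).
Step 3: locate the error. For a single error e at position i, S_ℓ = v_i·e·α_i^ℓ, so α_err = S_1/S_0.
  S_0^{−1} = 12^{−1} = 12 (mod 13), so α_err = 11·12 = 132 ≡ 2 = α_1. Error position i = 1.
  Consistency check: S_2/S_1 = 9·6 = 54 ≡ 2 = α_err ✓ (single-error assumption holds).
Step 4: error magnitude e = S_0/v_1 = S_0·∏_{j≠1}(α_1 − α_j) = 12·6 = 72 ≡ 7 (mod 13).
Step 5: correct position 1: c_1 = r_1 − e = 12 − 7 ≡ 5 (mod 13). Hence c = [5, 2, 3, 6, 8].
  Check: interpolating c through the α_i gives m(x) = 11 + 10·x (degree < 2) with m(α_i) = c_i for every i, so c is indeed a codeword.


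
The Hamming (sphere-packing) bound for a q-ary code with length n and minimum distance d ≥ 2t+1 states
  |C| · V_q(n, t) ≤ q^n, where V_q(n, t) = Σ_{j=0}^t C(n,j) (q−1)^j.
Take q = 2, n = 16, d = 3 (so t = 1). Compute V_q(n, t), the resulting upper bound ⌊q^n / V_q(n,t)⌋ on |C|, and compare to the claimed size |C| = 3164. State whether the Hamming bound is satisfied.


V_q(n, t) = 17, q^n = 65536, Hamming bound = 3855, |C| = 3164 ≤ bound (satisfied).

Step 1: Compute V_q(n, t) = Σ_{j=0}^1 C(n, j) (q−1)^j.
  j = 0: C(16,0)·(1)^0 = 1·1 = 1.
  j = 1: C(16,1)·(1)^1 = 16·1 = 16.
  V_q(n, t) = 1 + 16 = 17.
Step 2: q^n = 2^16 = 65536.
Step 3: Hamming bound ⌊q^n / V_q(n,t)⌋ = ⌊65536/17⌋ = 3855.
Step 4: Compare |C| = 3164 to 3855: satisfied.
The claimed |C| lies below the Hamming bound.


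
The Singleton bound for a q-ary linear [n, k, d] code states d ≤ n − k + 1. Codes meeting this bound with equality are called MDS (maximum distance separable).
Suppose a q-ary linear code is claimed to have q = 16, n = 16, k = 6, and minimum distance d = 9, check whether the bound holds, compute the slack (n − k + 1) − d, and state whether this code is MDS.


Singleton RHS = n − k + 1 = 11, slack = 2, bound satisfied, not MDS.

Singleton bound: d ≤ n − k + 1.
Here n = 16, k = 6, so n − k + 1 = 11.
Given d = 9, check d ≤ 11: YES.
Slack = (n − k + 1) − d = 2.
The code is NOT MDS (slack = 2 > 0).
Description: the claimed parameters are [16, 6, 9]_16; such a code would be non-MDS.


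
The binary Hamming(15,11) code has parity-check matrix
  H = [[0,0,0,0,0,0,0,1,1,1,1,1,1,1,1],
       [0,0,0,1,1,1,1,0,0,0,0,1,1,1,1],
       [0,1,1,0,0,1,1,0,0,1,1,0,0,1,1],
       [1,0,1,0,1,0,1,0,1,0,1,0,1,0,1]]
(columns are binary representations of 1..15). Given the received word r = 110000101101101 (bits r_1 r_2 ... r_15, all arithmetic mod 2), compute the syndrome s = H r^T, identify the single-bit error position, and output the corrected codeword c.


s = (1, 0, 0, 1)^T, error position = 9, corrected codeword c = 110000100101101

Compute s = H r^T mod 2 one row at a time:
  s_1 = 0 + 1 + 1 + 0 + 1 + 1 + 0 + 1 = 5 ≡ 1 (mod 2).
  s_2 = 0 + 0 + 0 + 1 + 1 + 1 + 0 + 1 = 4 ≡ 0 (mod 2).
  s_3 = 1 + 0 + 0 + 1 + 1 + 0 + 0 + 1 = 4 ≡ 0 (mod 2).
  s_4 = 1 + 0 + 0 + 1 + 1 + 0 + 1 + 1 = 5 ≡ 1 (mod 2).
s = (1, 0, 0, 1)^T — this equals column 9 of H (binary 1001), so error is at position 9.
Correct: flip bit 9 of r = 110000101101101 to get c = 110000100101101.


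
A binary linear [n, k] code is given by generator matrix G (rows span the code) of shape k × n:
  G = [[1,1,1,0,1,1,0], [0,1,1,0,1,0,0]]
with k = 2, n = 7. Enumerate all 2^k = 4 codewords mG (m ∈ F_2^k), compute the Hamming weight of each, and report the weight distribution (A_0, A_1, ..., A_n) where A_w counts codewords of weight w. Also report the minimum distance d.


Weight distribution: A_0 = 1, A_2 = 1, A_3 = 1, A_5 = 1. Minimum distance d = 2.

Enumerate all 2^2 = 4 messages m ∈ F_2^2.
For each, compute codeword c = mG in F_2^7, then tally its weight.
  m = 00 → c = 0000000, weight = 0.
  m = 10 → c = 1110110, weight = 5.
  m = 01 → c = 0110100, weight = 3.
  m = 11 → c = 1000010, weight = 2.
Tally weights:
  weight 0: 1 codewords.
  weight 2: 1 codewords.
  weight 3: 1 codewords.
  weight 5: 1 codewords.
Minimum distance d = smallest w > 0 with A_w > 0 = 2.
Sanity: Σ A_w = 4 = 2^2 = 4 ✓.


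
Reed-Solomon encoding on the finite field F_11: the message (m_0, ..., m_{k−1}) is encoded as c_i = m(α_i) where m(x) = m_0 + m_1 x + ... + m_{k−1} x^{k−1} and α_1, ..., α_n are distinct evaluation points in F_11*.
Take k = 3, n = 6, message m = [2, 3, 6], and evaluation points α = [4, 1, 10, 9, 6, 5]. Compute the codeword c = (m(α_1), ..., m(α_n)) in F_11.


c = [0, 0, 5, 9, 5, 2]

Message polynomial: m(x) = 2 + 3·x + 6·x^2 (mod 11).
For each evaluation point α_i, compute m(α_i) mod 11:
  α_1 = 4: Horner steps 6 → 5 → 0, so m(4) = 0.
  α_2 = 1: Horner steps 6 → 9 → 0, so m(1) = 0.
  α_3 = 10: Horner steps 6 → 8 → 5, so m(10) = 5.
  α_4 = 9: Horner steps 6 → 2 → 9, so m(9) = 9.
  α_5 = 6: Horner steps 6 → 6 → 5, so m(6) = 5.
  α_6 = 5: Horner steps 6 → 0 → 2, so m(5) = 2.
Codeword c = [0, 0, 5, 9, 5, 2] ∈ F_11^6.


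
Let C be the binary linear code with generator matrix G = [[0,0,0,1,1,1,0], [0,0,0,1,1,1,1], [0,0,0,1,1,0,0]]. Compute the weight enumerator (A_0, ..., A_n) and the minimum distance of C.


Weight distribution: A_0 = 1, A_1 = 2, A_2 = 2, A_3 = 2, A_4 = 1. Minimum distance d = 1.

Enumerate all 2^3 = 8 messages m ∈ F_2^3.
For each, compute codeword c = mG in F_2^7, then tally its weight.
  m = 000 → c = 0000000, weight = 0.
  m = 100 → c = 0001110, weight = 3.
  m = 010 → c = 0001111, weight = 4.
  m = 110 → c = 0000001, weight = 1.
  m = 001 → c = 0001100, weight = 2.
  m = 101 → c = 0000010, weight = 1.
  m = 011 → c = 0000011, weight = 2.
  m = 111 → c = 0001101, weight = 3.
Tally weights:
  weight 0: 1 codewords.
  weight 1: 2 codewords.
  weight 2: 2 codewords.
  weight 3: 2 codewords.
  weight 4: 1 codewords.
Minimum distance d = smallest w > 0 with A_w > 0 = 1.
Sanity: Σ A_w = 8 = 2^3 = 8 ✓.


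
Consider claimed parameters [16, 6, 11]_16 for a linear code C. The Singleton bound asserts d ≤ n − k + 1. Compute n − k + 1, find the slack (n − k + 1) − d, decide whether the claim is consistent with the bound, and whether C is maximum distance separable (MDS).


Singleton RHS = n − k + 1 = 11, slack = 0, bound satisfied, MDS.

Singleton bound: d ≤ n − k + 1.
Here n = 16, k = 6, so n − k + 1 = 11.
Given d = 11, check d ≤ 11: YES.
Slack = (n − k + 1) − d = 0.
The code is MDS (slack = 0).
Description: the claimed parameters are [16, 6, 11]_16; such a code would be MDS (meets Singleton bound).


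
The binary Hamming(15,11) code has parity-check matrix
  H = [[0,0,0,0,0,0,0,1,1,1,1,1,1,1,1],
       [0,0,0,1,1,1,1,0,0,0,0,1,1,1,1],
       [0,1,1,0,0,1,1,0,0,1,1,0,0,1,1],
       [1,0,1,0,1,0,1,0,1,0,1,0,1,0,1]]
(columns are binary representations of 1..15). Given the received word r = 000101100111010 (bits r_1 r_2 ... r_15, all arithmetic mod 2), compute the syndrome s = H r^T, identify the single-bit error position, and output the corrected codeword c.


s = (0, 1, 1, 0)^T, error position = 6, corrected codeword c = 000100100111010

Compute s = H r^T mod 2 one row at a time:
  s_1 = 0 + 0 + 1 + 1 + 1 + 0 + 1 + 0 = 4 ≡ 0 (mod 2).
  s_2 = 1 + 0 + 1 + 1 + 1 + 0 + 1 + 0 = 5 ≡ 1 (mod 2).
  s_3 = 0 + 0 + 1 + 1 + 1 + 1 + 1 + 0 = 5 ≡ 1 (mod 2).
  s_4 = 0 + 0 + 0 + 1 + 0 + 1 + 0 + 0 = 2 ≡ 0 (mod 2).
s = (0, 1, 1, 0)^T — this equals column 6 of H (binary 0110), so error is at position 6.
Correct: flip bit 6 of r = 000101100111010 to get c = 000100100111010.


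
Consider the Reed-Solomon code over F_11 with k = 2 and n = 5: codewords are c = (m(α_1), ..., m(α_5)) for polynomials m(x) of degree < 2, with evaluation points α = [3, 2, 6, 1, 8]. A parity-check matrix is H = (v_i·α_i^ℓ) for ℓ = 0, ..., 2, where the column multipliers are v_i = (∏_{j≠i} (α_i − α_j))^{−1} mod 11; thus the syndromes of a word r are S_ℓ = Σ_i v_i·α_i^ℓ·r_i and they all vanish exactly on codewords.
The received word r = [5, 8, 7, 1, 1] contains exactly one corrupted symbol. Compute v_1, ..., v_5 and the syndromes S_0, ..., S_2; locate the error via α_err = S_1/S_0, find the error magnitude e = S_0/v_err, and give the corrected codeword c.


S = (3, 3, 3), error at position 4, error magnitude e = 1, c = [5, 8, 7, 0, 1].

Step 1: column multipliers v_i = (∏_{j≠i}(α_i − α_j))^{−1} mod 11.
  i = 1 (α = 3): (3−2)(3−6)(3−1)(3−8) = 1·(−3)·2·(−5) = 30 ≡ 8, so v_1 = 8^{−1} = 7 (mod 11).
  i = 2 (α = 2): (2−3)(2−6)(2−1)(2−8) = (−1)·(−4)·1·(−6) = −24 ≡ 9, so v_2 = 9^{−1} = 5 (mod 11).
  i = 3 (α = 6): (6−3)(6−2)(6−1)(6−8) = 3·4·5·(−2) = −120 ≡ 1, so v_3 = 1^{−1} = 1 (mod 11).
  i = 4 (α = 1): (1−3)(1−2)(1−6)(1−8) = (−2)·(−1)·(−5)·(−7) = 70 ≡ 4, so v_4 = 4^{−1} = 3 (mod 11).
  i = 5 (α = 8): (8−3)(8−2)(8−6)(8−1) = 5·6·2·7 = 420 ≡ 2, so v_5 = 2^{−1} = 6 (mod 11).
  v = [7, 5, 1, 3, 6].
Step 2: syndromes of r = [5, 8, 7, 1, 1] (all sums mod 11).
  S_0 = Σ v_i r_i = 7·5 + 5·8 + 1·7 + 3·1 + 6·1 = 91 ≡ 3.
  S_1 = Σ v_i α_i r_i = 7·3·5 + 5·2·8 + 1·6·7 + 3·1·1 + 6·8·1 = 278 ≡ 3.
  α_i^2 mod 11 = [9, 4, 3, 1, 9].
  S_2 = Σ v_i α_i^2 r_i = 7·9·5 + 5·4·8 + 1·3·7 + 3·1·1 + 6·9·1 = 553 ≡ 3.
  S = (3, 3, 3) ≠ 0, so r is not a codeword (an error is present).
Step 3: locate the error. For a single error e at position i, S_ℓ = v_i·e·α_i^ℓ, so α_err = S_1/S_0.
  S_0^{−1} = 3^{−1} = 4 (mod 11), so α_err = 3·4 = 12 ≡ 1 = α_4. Error position i = 4.
  Consistency check: S_2/S_1 = 3·4 = 12 ≡ 1 = α_err ✓ (single-error assumption holds).
Step 4: error magnitude e = S_0/v_4 = S_0·∏_{j≠4}(α_4 − α_j) = 3·4 = 12 ≡ 1 (mod 11).
Step 5: correct position 4: c_4 = r_4 − e = 1 − 1 ≡ 0 (mod 11). Hence c = [5, 8, 7, 0, 1].
  Check: interpolating c through the α_i gives m(x) = 3 + 8·x (degree < 2) with m(α_i) = c_i for every i, so c is indeed a codeword.


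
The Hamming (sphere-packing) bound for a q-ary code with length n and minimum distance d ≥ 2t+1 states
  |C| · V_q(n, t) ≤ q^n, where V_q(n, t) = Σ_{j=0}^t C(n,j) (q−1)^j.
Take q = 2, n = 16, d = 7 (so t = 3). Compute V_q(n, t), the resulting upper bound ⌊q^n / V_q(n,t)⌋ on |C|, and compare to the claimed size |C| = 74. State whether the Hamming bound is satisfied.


V_q(n, t) = 697, q^n = 65536, Hamming bound = 94, |C| = 74 ≤ bound (satisfied).

Step 1: Compute V_q(n, t) = Σ_{j=0}^3 C(n, j) (q−1)^j.
  j = 0: C(16,0)·(1)^0 = 1·1 = 1.
  j = 1: C(16,1)·(1)^1 = 16·1 = 16.
  j = 2: C(16,2)·(1)^2 = 120·1 = 120.
  j = 3: C(16,3)·(1)^3 = 560·1 = 560.
  V_q(n, t) = 1 + 16 + 120 + 560 = 697.
Step 2: q^n = 2^16 = 65536.
Step 3: Hamming bound ⌊q^n / V_q(n,t)⌋ = ⌊65536/697⌋ = 94.
Step 4: Compare |C| = 74 to 94: satisfied.
The claimed |C| lies below the Hamming bound.


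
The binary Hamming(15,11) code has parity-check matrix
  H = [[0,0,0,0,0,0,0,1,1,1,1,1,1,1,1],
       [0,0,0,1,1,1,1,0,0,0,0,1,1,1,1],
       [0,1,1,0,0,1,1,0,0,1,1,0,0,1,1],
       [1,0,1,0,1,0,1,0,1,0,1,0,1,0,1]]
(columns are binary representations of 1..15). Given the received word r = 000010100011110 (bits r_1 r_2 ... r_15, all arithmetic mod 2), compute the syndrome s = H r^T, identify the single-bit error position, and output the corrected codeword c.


s = (0, 1, 1, 0)^T, error position = 6, corrected codeword c = 000011100011110

Compute s = H r^T mod 2 one row at a time:
  s_1 = 0 + 0 + 0 + 1 + 1 + 1 + 1 + 0 = 4 ≡ 0 (mod 2).
  s_2 = 0 + 1 + 0 + 1 + 1 + 1 + 1 + 0 = 5 ≡ 1 (mod 2).
  s_3 = 0 + 0 + 0 + 1 + 0 + 1 + 1 + 0 = 3 ≡ 1 (mod 2).
  s_4 = 0 + 0 + 1 + 1 + 0 + 1 + 1 + 0 = 4 ≡ 0 (mod 2).
s = (0, 1, 1, 0)^T — this equals column 6 of H (binary 0110), so error is at position 6.
Correct: flip bit 6 of r = 000010100011110 to get c = 000011100011110.


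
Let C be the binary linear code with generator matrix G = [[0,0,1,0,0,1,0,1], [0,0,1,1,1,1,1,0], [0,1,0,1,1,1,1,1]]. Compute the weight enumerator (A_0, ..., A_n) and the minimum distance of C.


Weight distribution: A_0 = 1, A_2 = 1, A_3 = 2, A_4 = 1, A_5 = 2, A_6 = 1. Minimum distance d = 2.

Enumerate all 2^3 = 8 messages m ∈ F_2^3.
For each, compute codeword c = mG in F_2^8, then tally its weight.
  m = 000 → c = 00000000, weight = 0.
  m = 100 → c = 00100101, weight = 3.
  m = 010 → c = 00111110, weight = 5.
  m = 110 → c = 00011011, weight = 4.
  m = 001 → c = 01011111, weight = 6.
  m = 101 → c = 01111010, weight = 5.
  m = 011 → c = 01100001, weight = 3.
  m = 111 → c = 01000100, weight = 2.
Tally weights:
  weight 0: 1 codewords.
  weight 2: 1 codewords.
  weight 3: 2 codewords.
  weight 4: 1 codewords.
  weight 5: 2 codewords.
  weight 6: 1 codewords.
Minimum distance d = smallest w > 0 with A_w > 0 = 2.
Sanity: Σ A_w = 8 = 2^3 = 8 ✓.


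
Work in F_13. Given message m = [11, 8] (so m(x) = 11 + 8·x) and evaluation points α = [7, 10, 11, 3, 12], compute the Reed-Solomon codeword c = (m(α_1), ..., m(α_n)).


c = [2, 0, 8, 9, 3]

Message polynomial: m(x) = 11 + 8·x (mod 13).
For each evaluation point α_i, compute m(α_i) mod 13:
  α_1 = 7: Horner steps 8 → 2, so m(7) = 2.
  α_2 = 10: Horner steps 8 → 0, so m(10) = 0.
  α_3 = 11: Horner steps 8 → 8, so m(11) = 8.
  α_4 = 3: Horner steps 8 → 9, so m(3) = 9.
  α_5 = 12: Horner steps 8 → 3, so m(12) = 3.
Codeword c = [2, 0, 8, 9, 3] ∈ F_13^5.


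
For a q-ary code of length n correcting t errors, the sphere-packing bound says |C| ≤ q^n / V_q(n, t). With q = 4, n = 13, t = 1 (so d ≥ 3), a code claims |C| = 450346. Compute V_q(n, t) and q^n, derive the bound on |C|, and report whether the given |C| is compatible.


V_q(n, t) = 40, q^n = 67108864, Hamming bound = 1677721, |C| = 450346 ≤ bound (satisfied).

Step 1: Compute V_q(n, t) = Σ_{j=0}^1 C(n, j) (q−1)^j.
  j = 0: C(13,0)·(3)^0 = 1·1 = 1.
  j = 1: C(13,1)·(3)^1 = 13·3 = 39.
  V_q(n, t) = 1 + 39 = 40.
Step 2: q^n = 4^13 = 67108864.
Step 3: Hamming bound ⌊q^n / V_q(n,t)⌋ = ⌊67108864/40⌋ = 1677721.
Step 4: Compare |C| = 450346 to 1677721: satisfied.
The claimed |C| lies below the Hamming bound.


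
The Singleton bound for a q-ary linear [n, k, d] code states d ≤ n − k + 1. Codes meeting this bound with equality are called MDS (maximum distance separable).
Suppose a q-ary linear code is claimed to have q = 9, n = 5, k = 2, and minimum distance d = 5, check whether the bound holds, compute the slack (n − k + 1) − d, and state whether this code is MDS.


Singleton RHS = n − k + 1 = 4, slack = -1, bound violated (no such code; not MDS).

Singleton bound: d ≤ n − k + 1.
Here n = 5, k = 2, so n − k + 1 = 4.
Given d = 5, check d ≤ 4: NO.
Slack = (n − k + 1) − d = -1.
The slack is negative: d = 5 exceeds n − k + 1 = 4 by 1, so the Singleton bound is violated and no linear [5, 2, 5]_9 code can exist. In particular it is not MDS (MDS requires d = n − k + 1 exactly).
Description: the claimed parameters are [5, 2, 5]_9; such a code would be impossible (violates the Singleton bound).


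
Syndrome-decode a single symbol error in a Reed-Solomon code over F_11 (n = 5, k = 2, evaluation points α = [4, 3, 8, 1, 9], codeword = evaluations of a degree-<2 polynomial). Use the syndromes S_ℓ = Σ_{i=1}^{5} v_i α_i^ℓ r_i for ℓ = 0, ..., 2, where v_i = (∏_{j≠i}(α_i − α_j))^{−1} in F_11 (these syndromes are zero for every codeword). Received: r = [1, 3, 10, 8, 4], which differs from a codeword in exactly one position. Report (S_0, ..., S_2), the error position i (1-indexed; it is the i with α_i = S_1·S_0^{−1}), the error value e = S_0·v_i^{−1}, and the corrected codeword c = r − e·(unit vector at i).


S = (3, 9, 5), error at position 2, error magnitude e = 7, c = [1, 7, 10, 8, 4].

Step 1: column multipliers v_i = (∏_{j≠i}(α_i − α_j))^{−1} mod 11.
  i = 1 (α = 4): (4−3)(4−8)(4−1)(4−9) = 1·(−4)·3·(−5) = 60 ≡ 5, so v_1 = 5^{−1} = 9 (mod 11).
  i = 2 (α = 3): (3−4)(3−8)(3−1)(3−9) = (−1)·(−5)·2·(−6) = −60 ≡ 6, so v_2 = 6^{−1} = 2 (mod 11).
  i = 3 (α = 8): (8−4)(8−3)(8−1)(8−9) = 4·5·7·(−1) = −140 ≡ 3, so v_3 = 3^{−1} = 4 (mod 11).
  i = 4 (α = 1): (1−4)(1−3)(1−8)(1−9) = (−3)·(−2)·(−7)·(−8) = 336 ≡ 6, so v_4 = 6^{−1} = 2 (mod 11).
  i = 5 (α = 9): (9−4)(9−3)(9−8)(9−1) = 5·6·1·8 = 240 ≡ 9, so v_5 = 9^{−1} = 5 (mod 11).
  v = [9, 2, 4, 2, 5].
Step 2: syndromes of r = [1, 3, 10, 8, 4] (all sums mod 11).
  S_0 = Σ v_i r_i = 9·1 + 2·3 + 4·10 + 2·8 + 5·4 = 91 ≡ 3.
  S_1 = Σ v_i α_i r_i = 9·4·1 + 2·3·3 + 4·8·10 + 2·1·8 + 5·9·4 = 570 ≡ 9.
  α_i^2 mod 11 = [5, 9, 9, 1, 4].
  S_2 = Σ v_i α_i^2 r_i = 9·5·1 + 2·9·3 + 4·9·10 + 2·1·8 + 5·4·4 = 555 ≡ 5.
  S = (3, 9, 5) ≠ 0, so r is not a codeword (an error is present).
Step 3: locate the error. For a single error e at position i, S_ℓ = v_i·e·α_i^ℓ, so α_err = S_1/S_0.
  S_0^{−1} = 3^{−1} = 4 (mod 11), so α_err = 9·4 = 36 ≡ 3 = α_2. Error position i = 2.
  Consistency check: S_2/S_1 = 5·5 = 25 ≡ 3 = α_err ✓ (single-error assumption holds).
Step 4: error magnitude e = S_0/v_2 = S_0·∏_{j≠2}(α_2 − α_j) = 3·6 = 18 ≡ 7 (mod 11).
Step 5: correct position 2: c_2 = r_2 − e = 3 − 7 ≡ 7 (mod 11). Hence c = [1, 7, 10, 8, 4].
  Check: interpolating c through the α_i gives m(x) = 3 + 5·x (degree < 2) with m(α_i) = c_i for every i, so c is indeed a codeword.


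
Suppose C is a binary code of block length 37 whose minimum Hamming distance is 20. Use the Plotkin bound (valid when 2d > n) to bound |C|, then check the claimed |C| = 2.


Plotkin bound M ≤ 12; given |C| = 2 ≤ bound (satisfied).

Check applicability: 2d = 40, n = 37.
2d − n = 3 > 0, so Plotkin applies.
Compute d/(2d−n) = 20/3 ≈ 6.6667.
⌊d/(2d−n)⌋ = 6.
Plotkin bound: M ≤ 2·6 = 12.
Given |C| = 2, check: satisfied.
This |C| is below the Plotkin bound.


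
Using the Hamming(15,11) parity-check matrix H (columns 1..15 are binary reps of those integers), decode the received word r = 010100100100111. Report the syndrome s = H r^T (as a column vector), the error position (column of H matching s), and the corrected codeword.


s = (0, 1, 1, 1)^T, error position = 7, corrected codeword c = 010100000100111

Compute s = H r^T mod 2 one row at a time:
  s_1 = 0 + 0 + 1 + 0 + 0 + 1 + 1 + 1 = 4 ≡ 0 (mod 2).
  s_2 = 1 + 0 + 0 + 1 + 0 + 1 + 1 + 1 = 5 ≡ 1 (mod 2).
  s_3 = 1 + 0 + 0 + 1 + 1 + 0 + 1 + 1 = 5 ≡ 1 (mod 2).
  s_4 = 0 + 0 + 0 + 1 + 0 + 0 + 1 + 1 = 3 ≡ 1 (mod 2).
s = (0, 1, 1, 1)^T — this equals column 7 of H (binary 0111), so error is at position 7.
Correct: flip bit 7 of r = 010100100100111 to get c = 010100000100111.


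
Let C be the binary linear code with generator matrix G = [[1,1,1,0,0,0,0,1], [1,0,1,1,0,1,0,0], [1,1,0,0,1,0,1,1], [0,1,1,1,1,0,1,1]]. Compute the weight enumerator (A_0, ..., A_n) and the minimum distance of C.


Weight distribution: A_0 = 1, A_1 = 1, A_3 = 3, A_4 = 5, A_5 = 3, A_6 = 2, A_7 = 1. Minimum distance d = 1.

Enumerate all 2^4 = 16 messages m ∈ F_2^4.
For each, compute codeword c = mG in F_2^8, then tally its weight.
  m = 0000 → c = 00000000, weight = 0.
  m = 1000 → c = 11100001, weight = 4.
  m = 0100 → c = 10110100, weight = 4.
  m = 1100 → c = 01010101, weight = 4.
  m = 0010 → c = 11001011, weight = 5.
  m = 1010 → c = 00101010, weight = 3.
  m = 0110 → c = 01111111, weight = 7.
  m = 1110 → c = 10011110, weight = 5.
  m = 0001 → c = 01111011, weight = 6.
  m = 1001 → c = 10011010, weight = 4.
  m = 0101 → c = 11001111, weight = 6.
  m = 1101 → c = 00101110, weight = 4.
  m = 0011 → c = 10110000, weight = 3.
  m = 1011 → c = 01010001, weight = 3.
  m = 0111 → c = 00000100, weight = 1.
  m = 1111 → c = 11100101, weight = 5.
Tally weights:
  weight 0: 1 codewords.
  weight 1: 1 codewords.
  weight 3: 3 codewords.
  weight 4: 5 codewords.
  weight 5: 3 codewords.
  weight 6: 2 codewords.
  weight 7: 1 codewords.
Minimum distance d = smallest w > 0 with A_w > 0 = 1.
Sanity: Σ A_w = 16 = 2^4 = 16 ✓.


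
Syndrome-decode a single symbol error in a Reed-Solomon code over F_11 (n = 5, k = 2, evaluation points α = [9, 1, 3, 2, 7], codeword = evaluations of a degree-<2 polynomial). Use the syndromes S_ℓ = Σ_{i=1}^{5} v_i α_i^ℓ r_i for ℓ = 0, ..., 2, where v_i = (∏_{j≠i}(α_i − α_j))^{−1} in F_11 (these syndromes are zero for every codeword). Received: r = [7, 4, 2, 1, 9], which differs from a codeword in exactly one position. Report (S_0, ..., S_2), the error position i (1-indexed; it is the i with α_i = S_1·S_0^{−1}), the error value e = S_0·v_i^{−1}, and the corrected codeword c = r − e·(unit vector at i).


S = (1, 2, 4), error at position 4, error magnitude e = 9, c = [7, 4, 2, 3, 9].

Step 1: column multipliers v_i = (∏_{j≠i}(α_i − α_j))^{−1} mod 11.
  i = 1 (α = 9): (9−1)(9−3)(9−2)(9−7) = 8·6·7·2 = 672 ≡ 1, so v_1 = 1^{−1} = 1 (mod 11).
  i = 2 (α = 1): (1−9)(1−3)(1−2)(1−7) = (−8)·(−2)·(−1)·(−6) = 96 ≡ 8, so v_2 = 8^{−1} = 7 (mod 11).
  i = 3 (α = 3): (3−9)(3−1)(3−2)(3−7) = (−6)·2·1·(−4) = 48 ≡ 4, so v_3 = 4^{−1} = 3 (mod 11).
  i = 4 (α = 2): (2−9)(2−1)(2−3)(2−7) = (−7)·1·(−1)·(−5) = −35 ≡ 9, so v_4 = 9^{−1} = 5 (mod 11).
  i = 5 (α = 7): (7−9)(7−1)(7−3)(7−2) = (−2)·6·4·5 = −240 ≡ 2, so v_5 = 2^{−1} = 6 (mod 11).
  v = [1, 7, 3, 5, 6].
Step 2: syndromes of r = [7, 4, 2, 1, 9] (all sums mod 11).
  S_0 = Σ v_i r_i = 1·7 + 7·4 + 3·2 + 5·1 + 6·9 = 100 ≡ 1.
  S_1 = Σ v_i α_i r_i = 1·9·7 + 7·1·4 + 3·3·2 + 5·2·1 + 6·7·9 = 497 ≡ 2.
  α_i^2 mod 11 = [4, 1, 9, 4, 5].
  S_2 = Σ v_i α_i^2 r_i = 1·4·7 + 7·1·4 + 3·9·2 + 5·4·1 + 6·5·9 = 400 ≡ 4.
  S = (1, 2, 4) ≠ 0, so r is not a codeword (an error is present).
Step 3: locate the error. For a single error e at position i, S_ℓ = v_i·e·α_i^ℓ, so α_err = S_1/S_0.
  S_0^{−1} = 1^{−1} = 1 (mod 11), so α_err = 2·1 = 2 ≡ 2 = α_4. Error position i = 4.
  Consistency check: S_2/S_1 = 4·6 = 24 ≡ 2 = α_err ✓ (single-error assumption holds).
Step 4: error magnitude e = S_0/v_4 = S_0·∏_{j≠4}(α_4 − α_j) = 1·9 = 9 ≡ 9 (mod 11).
Step 5: correct position 4: c_4 = r_4 − e = 1 − 9 ≡ 3 (mod 11). Hence c = [7, 4, 2, 3, 9].
  Check: interpolating c through the α_i gives m(x) = 5 + 10·x (degree < 2) with m(α_i) = c_i for every i, so c is indeed a codeword.


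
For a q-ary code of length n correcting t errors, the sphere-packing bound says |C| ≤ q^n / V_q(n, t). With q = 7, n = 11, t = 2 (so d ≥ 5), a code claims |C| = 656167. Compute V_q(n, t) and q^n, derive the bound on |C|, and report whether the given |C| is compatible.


V_q(n, t) = 2047, q^n = 1977326743, Hamming bound = 965963, |C| = 656167 ≤ bound (satisfied).

Step 1: Compute V_q(n, t) = Σ_{j=0}^2 C(n, j) (q−1)^j.
  j = 0: C(11,0)·(6)^0 = 1·1 = 1.
  j = 1: C(11,1)·(6)^1 = 11·6 = 66.
  j = 2: C(11,2)·(6)^2 = 55·36 = 1980.
  V_q(n, t) = 1 + 66 + 1980 = 2047.
Step 2: q^n = 7^11 = 1977326743.
Step 3: Hamming bound ⌊q^n / V_q(n,t)⌋ = ⌊1977326743/2047⌋ = 965963.
Step 4: Compare |C| = 656167 to 965963: satisfied.
The claimed |C| lies below the Hamming bound.


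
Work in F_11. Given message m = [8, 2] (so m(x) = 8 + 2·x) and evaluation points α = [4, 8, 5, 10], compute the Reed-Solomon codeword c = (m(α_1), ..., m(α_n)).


c = [5, 2, 7, 6]

Message polynomial: m(x) = 8 + 2·x (mod 11).
For each evaluation point α_i, compute m(α_i) mod 11:
  α_1 = 4: Horner steps 2 → 5, so m(4) = 5.
  α_2 = 8: Horner steps 2 → 2, so m(8) = 2.
  α_3 = 5: Horner steps 2 → 7, so m(5) = 7.
  α_4 = 10: Horner steps 2 → 6, so m(10) = 6.
Codeword c = [5, 2, 7, 6] ∈ F_11^4.


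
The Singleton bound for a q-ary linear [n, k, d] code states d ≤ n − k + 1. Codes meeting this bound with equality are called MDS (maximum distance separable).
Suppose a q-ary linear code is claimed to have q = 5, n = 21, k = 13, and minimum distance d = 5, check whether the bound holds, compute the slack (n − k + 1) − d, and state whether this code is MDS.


Singleton RHS = n − k + 1 = 9, slack = 4, bound satisfied, not MDS.

Singleton bound: d ≤ n − k + 1.
Here n = 21, k = 13, so n − k + 1 = 9.
Given d = 5, check d ≤ 9: YES.
Slack = (n − k + 1) − d = 4.
The code is NOT MDS (slack = 4 > 0).
Description: the claimed parameters are [21, 13, 5]_5; such a code would be non-MDS.


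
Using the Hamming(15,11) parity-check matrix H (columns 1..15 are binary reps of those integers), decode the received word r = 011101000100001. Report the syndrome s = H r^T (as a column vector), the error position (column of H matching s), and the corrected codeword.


s = (0, 1, 1, 0)^T, error position = 6, corrected codeword c = 011100000100001

Compute s = H r^T mod 2 one row at a time:
  s_1 = 0 + 0 + 1 + 0 + 0 + 0 + 0 + 1 = 2 ≡ 0 (mod 2).
  s_2 = 1 + 0 + 1 + 0 + 0 + 0 + 0 + 1 = 3 ≡ 1 (mod 2).
  s_3 = 1 + 1 + 1 + 0 + 1 + 0 + 0 + 1 = 5 ≡ 1 (mod 2).
  s_4 = 0 + 1 + 0 + 0 + 0 + 0 + 0 + 1 = 2 ≡ 0 (mod 2).
s = (0, 1, 1, 0)^T — this equals column 6 of H (binary 0110), so error is at position 6.
Correct: flip bit 6 of r = 011101000100001 to get c = 011100000100001.


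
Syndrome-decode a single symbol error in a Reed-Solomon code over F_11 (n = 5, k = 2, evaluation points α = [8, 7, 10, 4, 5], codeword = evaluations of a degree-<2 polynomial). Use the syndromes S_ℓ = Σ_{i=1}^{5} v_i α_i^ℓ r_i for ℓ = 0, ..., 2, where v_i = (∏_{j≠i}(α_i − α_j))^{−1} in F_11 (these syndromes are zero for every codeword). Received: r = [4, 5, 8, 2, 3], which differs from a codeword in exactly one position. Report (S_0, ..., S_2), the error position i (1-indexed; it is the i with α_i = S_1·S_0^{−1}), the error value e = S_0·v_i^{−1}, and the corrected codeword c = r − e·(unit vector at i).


S = (1, 8, 9), error at position 1, error magnitude e = 9, c = [6, 5, 8, 2, 3].

Step 1: column multipliers v_i = (∏_{j≠i}(α_i − α_j))^{−1} mod 11.
  i = 1 (α = 8): (8−7)(8−10)(8−4)(8−5) = 1·(−2)·4·3 = −24 ≡ 9, so v_1 = 9^{−1} = 5 (mod 11).
  i = 2 (α = 7): (7−8)(7−10)(7−4)(7−5) = (−1)·(−3)·3·2 = 18 ≡ 7, so v_2 = 7^{−1} = 8 (mod 11).
  i = 3 (α = 10): (10−8)(10−7)(10−4)(10−5) = 2·3·6·5 = 180 ≡ 4, so v_3 = 4^{−1} = 3 (mod 11).
  i = 4 (α = 4): (4−8)(4−7)(4−10)(4−5) = (−4)·(−3)·(−6)·(−1) = 72 ≡ 6, so v_4 = 6^{−1} = 2 (mod 11).
  i = 5 (α = 5): (5−8)(5−7)(5−10)(5−4) = (−3)·(−2)·(−5)·1 = −30 ≡ 3, so v_5 = 3^{−1} = 4 (mod 11).
  v = [5, 8, 3, 2, 4].
Step 2: syndromes of r = [4, 5, 8, 2, 3] (all sums mod 11).
  S_0 = Σ v_i r_i = 5·4 + 8·5 + 3·8 + 2·2 + 4·3 = 100 ≡ 1.
  S_1 = Σ v_i α_i r_i = 5·8·4 + 8·7·5 + 3·10·8 + 2·4·2 + 4·5·3 = 756 ≡ 8.
  α_i^2 mod 11 = [9, 5, 1, 5, 3].
  S_2 = Σ v_i α_i^2 r_i = 5·9·4 + 8·5·5 + 3·1·8 + 2·5·2 + 4·3·3 = 460 ≡ 9.
  S = (1, 8, 9) ≠ 0, so r is not a codeword (an error is present).
Step 3: locate the error. For a single error e at position i, S_ℓ = v_i·e·α_i^ℓ, so α_err = S_1/S_0.
  S_0^{−1} = 1^{−1} = 1 (mod 11), so α_err = 8·1 = 8 ≡ 8 = α_1. Error position i = 1.
  Consistency check: S_2/S_1 = 9·7 = 63 ≡ 8 = α_err ✓ (single-error assumption holds).
Step 4: error magnitude e = S_0/v_1 = S_0·∏_{j≠1}(α_1 − α_j) = 1·9 = 9 ≡ 9 (mod 11).
Step 5: correct position 1: c_1 = r_1 − e = 4 − 9 ≡ 6 (mod 11). Hence c = [6, 5, 8, 2, 3].
  Check: interpolating c through the α_i gives m(x) = 9 + 1·x (degree < 2) with m(α_i) = c_i for every i, so c is indeed a codeword.


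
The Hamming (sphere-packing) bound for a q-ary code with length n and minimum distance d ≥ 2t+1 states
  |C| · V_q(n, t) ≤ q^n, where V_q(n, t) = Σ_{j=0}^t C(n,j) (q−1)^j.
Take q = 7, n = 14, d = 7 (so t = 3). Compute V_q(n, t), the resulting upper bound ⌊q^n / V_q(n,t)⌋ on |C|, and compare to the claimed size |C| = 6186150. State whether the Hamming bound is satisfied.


V_q(n, t) = 81985, q^n = 678223072849, Hamming bound = 8272526, |C| = 6186150 ≤ bound (satisfied).

Step 1: Compute V_q(n, t) = Σ_{j=0}^3 C(n, j) (q−1)^j.
  j = 0: C(14,0)·(6)^0 = 1·1 = 1.
  j = 1: C(14,1)·(6)^1 = 14·6 = 84.
  j = 2: C(14,2)·(6)^2 = 91·36 = 3276.
  j = 3: C(14,3)·(6)^3 = 364·216 = 78624.
  V_q(n, t) = 1 + 84 + 3276 + 78624 = 81985.
Step 2: q^n = 7^14 = 678223072849.
Step 3: Hamming bound ⌊q^n / V_q(n,t)⌋ = ⌊678223072849/81985⌋ = 8272526.
Step 4: Compare |C| = 6186150 to 8272526: satisfied.
The claimed |C| lies below the Hamming bound.


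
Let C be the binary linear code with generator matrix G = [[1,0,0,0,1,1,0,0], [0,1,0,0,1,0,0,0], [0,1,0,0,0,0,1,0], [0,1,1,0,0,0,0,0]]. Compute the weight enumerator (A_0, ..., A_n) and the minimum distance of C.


Weight distribution: A_0 = 1, A_2 = 6, A_3 = 4, A_4 = 1, A_5 = 4. Minimum distance d = 2.

Enumerate all 2^4 = 16 messages m ∈ F_2^4.
For each, compute codeword c = mG in F_2^8, then tally its weight.
  m = 0000 → c = 00000000, weight = 0.
  m = 1000 → c = 10001100, weight = 3.
  m = 0100 → c = 01001000, weight = 2.
  m = 1100 → c = 11000100, weight = 3.
  m = 0010 → c = 01000010, weight = 2.
  m = 1010 → c = 11001110, weight = 5.
  m = 0110 → c = 00001010, weight = 2.
  m = 1110 → c = 10000110, weight = 3.
  m = 0001 → c = 01100000, weight = 2.
  m = 1001 → c = 11101100, weight = 5.
  m = 0101 → c = 00101000, weight = 2.
  m = 1101 → c = 10100100, weight = 3.
  m = 0011 → c = 00100010, weight = 2.
  m = 1011 → c = 10101110, weight = 5.
  m = 0111 → c = 01101010, weight = 4.
  m = 1111 → c = 11100110, weight = 5.
Tally weights:
  weight 0: 1 codewords.
  weight 2: 6 codewords.
  weight 3: 4 codewords.
  weight 4: 1 codewords.
  weight 5: 4 codewords.
Minimum distance d = smallest w > 0 with A_w > 0 = 2.
Sanity: Σ A_w = 16 = 2^4 = 16 ✓.


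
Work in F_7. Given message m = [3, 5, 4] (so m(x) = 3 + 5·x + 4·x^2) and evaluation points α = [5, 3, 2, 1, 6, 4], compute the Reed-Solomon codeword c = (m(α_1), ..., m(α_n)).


c = [2, 5, 1, 5, 2, 3]

Message polynomial: m(x) = 3 + 5·x + 4·x^2 (mod 7).
For each evaluation point α_i, compute m(α_i) mod 7:
  α_1 = 5: Horner steps 4 → 4 → 2, so m(5) = 2.
  α_2 = 3: Horner steps 4 → 3 → 5, so m(3) = 5.
  α_3 = 2: Horner steps 4 → 6 → 1, so m(2) = 1.
  α_4 = 1: Horner steps 4 → 2 → 5, so m(1) = 5.
  α_5 = 6: Horner steps 4 → 1 → 2, so m(6) = 2.
  α_6 = 4: Horner steps 4 → 0 → 3, so m(4) = 3.
Codeword c = [2, 5, 1, 5, 2, 3] ∈ F_7^6.


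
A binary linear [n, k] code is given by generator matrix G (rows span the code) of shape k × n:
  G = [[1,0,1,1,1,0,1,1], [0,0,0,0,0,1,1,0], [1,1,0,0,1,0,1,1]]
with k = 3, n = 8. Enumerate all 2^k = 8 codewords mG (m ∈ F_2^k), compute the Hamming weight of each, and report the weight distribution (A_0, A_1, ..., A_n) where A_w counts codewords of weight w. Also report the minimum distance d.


Weight distribution: A_0 = 1, A_2 = 1, A_3 = 1, A_5 = 3, A_6 = 2. Minimum distance d = 2.

Enumerate all 2^3 = 8 messages m ∈ F_2^3.
For each, compute codeword c = mG in F_2^8, then tally its weight.
  m = 000 → c = 00000000, weight = 0.
  m = 100 → c = 10111011, weight = 6.
  m = 010 → c = 00000110, weight = 2.
  m = 110 → c = 10111101, weight = 6.
  m = 001 → c = 11001011, weight = 5.
  m = 101 → c = 01110000, weight = 3.
  m = 011 → c = 11001101, weight = 5.
  m = 111 → c = 01110110, weight = 5.
Tally weights:
  weight 0: 1 codewords.
  weight 2: 1 codewords.
  weight 3: 1 codewords.
  weight 5: 3 codewords.
  weight 6: 2 codewords.
Minimum distance d = smallest w > 0 with A_w > 0 = 2.
Sanity: Σ A_w = 8 = 2^3 = 8 ✓.
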